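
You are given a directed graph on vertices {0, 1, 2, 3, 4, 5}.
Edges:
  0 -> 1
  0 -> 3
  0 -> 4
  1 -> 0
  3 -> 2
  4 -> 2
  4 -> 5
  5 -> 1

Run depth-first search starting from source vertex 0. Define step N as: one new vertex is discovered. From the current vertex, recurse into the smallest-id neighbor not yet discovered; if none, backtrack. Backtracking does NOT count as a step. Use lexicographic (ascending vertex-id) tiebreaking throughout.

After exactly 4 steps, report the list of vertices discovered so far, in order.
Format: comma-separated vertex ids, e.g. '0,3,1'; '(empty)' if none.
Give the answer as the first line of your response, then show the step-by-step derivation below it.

0,1,3,2

step 1: discover 0; path=0; order=0
step 2: discover 1; path=0>1; order=0,1
step 3: discover 3; path=0>3; order=0,1,3
step 4: discover 2; path=0>3>2; order=0,1,3,2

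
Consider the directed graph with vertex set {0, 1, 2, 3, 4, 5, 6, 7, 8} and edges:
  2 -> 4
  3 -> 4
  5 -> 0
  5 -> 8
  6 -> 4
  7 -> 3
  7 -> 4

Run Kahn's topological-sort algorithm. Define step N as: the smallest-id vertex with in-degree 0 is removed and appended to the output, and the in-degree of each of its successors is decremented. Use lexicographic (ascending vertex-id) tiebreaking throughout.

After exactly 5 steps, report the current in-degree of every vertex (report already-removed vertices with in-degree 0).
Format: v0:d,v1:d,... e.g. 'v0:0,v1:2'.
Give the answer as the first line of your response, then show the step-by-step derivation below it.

v0:0,v1:0,v2:0,v3:1,v4:2,v5:0,v6:0,v7:0,v8:0

step 1: output 1; order=[1]; indeg=(1,0,0,1,4,0,0,0,1)
step 2: output 2; order=[1,2]; indeg=(1,0,0,1,3,0,0,0,1)
step 3: output 5; order=[1,2,5]; indeg=(0,0,0,1,3,0,0,0,0)
step 4: output 0; order=[1,2,5,0]; indeg=(0,0,0,1,3,0,0,0,0)
step 5: output 6; order=[1,2,5,0,6]; indeg=(0,0,0,1,2,0,0,0,0)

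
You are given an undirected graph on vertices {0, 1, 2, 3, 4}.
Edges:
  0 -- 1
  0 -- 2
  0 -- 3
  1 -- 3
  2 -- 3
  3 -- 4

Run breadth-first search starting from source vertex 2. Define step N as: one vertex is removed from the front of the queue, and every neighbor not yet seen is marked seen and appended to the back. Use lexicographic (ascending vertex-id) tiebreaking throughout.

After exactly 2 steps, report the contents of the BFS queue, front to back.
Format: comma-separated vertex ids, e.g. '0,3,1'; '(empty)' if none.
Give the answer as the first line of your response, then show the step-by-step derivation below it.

3,1

step 1: dequeue 2; queue=[0,3]; order=2
step 2: dequeue 0; queue=[3,1]; order=2,0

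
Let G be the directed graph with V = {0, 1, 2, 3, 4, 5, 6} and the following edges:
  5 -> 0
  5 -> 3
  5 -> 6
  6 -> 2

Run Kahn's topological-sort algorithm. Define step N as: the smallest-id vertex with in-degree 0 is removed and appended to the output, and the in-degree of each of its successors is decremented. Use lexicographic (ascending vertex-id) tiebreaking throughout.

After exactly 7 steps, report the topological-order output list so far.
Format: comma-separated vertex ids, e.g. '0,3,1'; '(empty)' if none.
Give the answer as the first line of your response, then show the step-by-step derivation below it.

1,4,5,0,3,6,2

step 1: output 1; order=[1]; indeg=(1,0,1,1,0,0,1)
step 2: output 4; order=[1,4]; indeg=(1,0,1,1,0,0,1)
step 3: output 5; order=[1,4,5]; indeg=(0,0,1,0,0,0,0)
step 4: output 0; order=[1,4,5,0]; indeg=(0,0,1,0,0,0,0)
step 5: output 3; order=[1,4,5,0,3]; indeg=(0,0,1,0,0,0,0)
step 6: output 6; order=[1,4,5,0,3,6]; indeg=(0,0,0,0,0,0,0)
step 7: output 2; order=[1,4,5,0,3,6,2]; indeg=(0,0,0,0,0,0,0)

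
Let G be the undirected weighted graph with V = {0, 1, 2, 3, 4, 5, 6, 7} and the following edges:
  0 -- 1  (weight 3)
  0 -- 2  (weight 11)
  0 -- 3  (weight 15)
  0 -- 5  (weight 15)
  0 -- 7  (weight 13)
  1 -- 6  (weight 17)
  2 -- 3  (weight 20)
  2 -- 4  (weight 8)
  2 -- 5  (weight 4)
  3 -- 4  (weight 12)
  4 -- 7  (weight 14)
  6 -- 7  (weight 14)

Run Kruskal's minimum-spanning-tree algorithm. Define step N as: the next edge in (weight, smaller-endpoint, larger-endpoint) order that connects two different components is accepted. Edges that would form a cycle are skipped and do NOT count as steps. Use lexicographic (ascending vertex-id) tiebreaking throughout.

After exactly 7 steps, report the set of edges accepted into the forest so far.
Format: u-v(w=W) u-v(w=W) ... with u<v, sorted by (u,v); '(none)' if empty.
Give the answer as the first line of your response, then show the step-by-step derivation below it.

0-1(w=3) 0-2(w=11) 0-7(w=13) 2-4(w=8) 2-5(w=4) 3-4(w=12) 6-7(w=14)

step 1: add edge 0-1 (w=3); MST = {0-1(w=3)}
step 2: add edge 2-5 (w=4); MST = {0-1(w=3) 2-5(w=4)}
step 3: add edge 2-4 (w=8); MST = {0-1(w=3) 2-4(w=8) 2-5(w=4)}
step 4: add edge 0-2 (w=11); MST = {0-1(w=3) 0-2(w=11) 2-4(w=8) 2-5(w=4)}
step 5: add edge 3-4 (w=12); MST = {0-1(w=3) 0-2(w=11) 2-4(w=8) 2-5(w=4) 3-4(w=12)}
step 6: add edge 0-7 (w=13); MST = {0-1(w=3) 0-2(w=11) 0-7(w=13) 2-4(w=8) 2-5(w=4) 3-4(w=12)}
step 7: add edge 6-7 (w=14); MST = {0-1(w=3) 0-2(w=11) 0-7(w=13) 2-4(w=8) 2-5(w=4) 3-4(w=12) 6-7(w=14)}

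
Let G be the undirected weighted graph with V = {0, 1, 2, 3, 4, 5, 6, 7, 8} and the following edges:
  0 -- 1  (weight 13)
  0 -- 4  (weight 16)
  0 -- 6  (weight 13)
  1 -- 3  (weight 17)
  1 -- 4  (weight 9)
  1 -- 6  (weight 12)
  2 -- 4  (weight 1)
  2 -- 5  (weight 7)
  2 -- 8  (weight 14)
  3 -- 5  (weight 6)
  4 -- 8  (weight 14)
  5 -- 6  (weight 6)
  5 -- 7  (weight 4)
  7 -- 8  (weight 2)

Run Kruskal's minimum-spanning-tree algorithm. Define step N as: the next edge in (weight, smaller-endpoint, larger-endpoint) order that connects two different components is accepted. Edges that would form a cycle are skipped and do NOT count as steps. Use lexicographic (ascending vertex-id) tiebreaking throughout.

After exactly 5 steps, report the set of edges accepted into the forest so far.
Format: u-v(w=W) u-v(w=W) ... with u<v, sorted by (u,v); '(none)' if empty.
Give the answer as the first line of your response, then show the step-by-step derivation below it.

2-4(w=1) 3-5(w=6) 5-6(w=6) 5-7(w=4) 7-8(w=2)

step 1: add edge 2-4 (w=1); MST = {2-4(w=1)}
step 2: add edge 7-8 (w=2); MST = {2-4(w=1) 7-8(w=2)}
step 3: add edge 5-7 (w=4); MST = {2-4(w=1) 5-7(w=4) 7-8(w=2)}
step 4: add edge 3-5 (w=6); MST = {2-4(w=1) 3-5(w=6) 5-7(w=4) 7-8(w=2)}
step 5: add edge 5-6 (w=6); MST = {2-4(w=1) 3-5(w=6) 5-6(w=6) 5-7(w=4) 7-8(w=2)}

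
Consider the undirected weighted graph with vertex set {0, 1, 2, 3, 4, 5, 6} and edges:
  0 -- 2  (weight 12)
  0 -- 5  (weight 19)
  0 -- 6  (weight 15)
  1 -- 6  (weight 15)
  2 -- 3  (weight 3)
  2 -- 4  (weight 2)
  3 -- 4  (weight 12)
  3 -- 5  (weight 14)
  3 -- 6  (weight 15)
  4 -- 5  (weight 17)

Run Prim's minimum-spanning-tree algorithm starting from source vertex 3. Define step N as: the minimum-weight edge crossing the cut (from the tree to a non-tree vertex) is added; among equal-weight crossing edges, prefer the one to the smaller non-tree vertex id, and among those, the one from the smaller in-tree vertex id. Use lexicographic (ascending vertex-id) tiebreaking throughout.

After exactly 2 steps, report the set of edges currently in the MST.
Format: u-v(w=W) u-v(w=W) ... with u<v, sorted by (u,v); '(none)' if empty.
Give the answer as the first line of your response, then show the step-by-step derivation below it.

2-3(w=3) 2-4(w=2)

step 1: add edge 2-3 (w=3); MST = {2-3(w=3)}
step 2: add edge 2-4 (w=2); MST = {2-3(w=3) 2-4(w=2)}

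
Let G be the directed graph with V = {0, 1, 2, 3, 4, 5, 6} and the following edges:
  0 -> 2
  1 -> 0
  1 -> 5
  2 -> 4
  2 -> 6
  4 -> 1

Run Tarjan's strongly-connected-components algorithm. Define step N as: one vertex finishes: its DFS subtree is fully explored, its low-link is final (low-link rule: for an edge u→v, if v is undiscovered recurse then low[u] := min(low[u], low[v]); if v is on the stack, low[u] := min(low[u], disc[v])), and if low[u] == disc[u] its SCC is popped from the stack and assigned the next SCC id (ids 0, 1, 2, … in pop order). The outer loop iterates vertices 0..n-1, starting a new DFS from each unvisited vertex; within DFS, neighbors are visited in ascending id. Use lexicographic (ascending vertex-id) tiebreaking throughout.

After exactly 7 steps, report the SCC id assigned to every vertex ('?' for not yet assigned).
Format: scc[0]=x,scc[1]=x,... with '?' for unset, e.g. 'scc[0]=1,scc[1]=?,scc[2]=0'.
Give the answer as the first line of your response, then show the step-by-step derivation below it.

scc[0]=2,scc[1]=2,scc[2]=2,scc[3]=3,scc[4]=2,scc[5]=0,scc[6]=1

step 1: low=(low[0]=0,low[1]=0,low[2]=1,low[3]=?,low[4]=2,low[5]=4,low[6]=?); scc=(scc[0]=?,scc[1]=?,scc[2]=?,scc[3]=?,scc[4]=?,scc[5]=0,scc[6]=?)
step 2: low=(low[0]=0,low[1]=0,low[2]=1,low[3]=?,low[4]=2,low[5]=4,low[6]=?); scc=(scc[0]=?,scc[1]=?,scc[2]=?,scc[3]=?,scc[4]=?,scc[5]=0,scc[6]=?)
step 3: low=(low[0]=0,low[1]=0,low[2]=1,low[3]=?,low[4]=0,low[5]=4,low[6]=?); scc=(scc[0]=?,scc[1]=?,scc[2]=?,scc[3]=?,scc[4]=?,scc[5]=0,scc[6]=?)
step 4: low=(low[0]=0,low[1]=0,low[2]=0,low[3]=?,low[4]=0,low[5]=4,low[6]=5); scc=(scc[0]=?,scc[1]=?,scc[2]=?,scc[3]=?,scc[4]=?,scc[5]=0,scc[6]=1)
step 5: low=(low[0]=0,low[1]=0,low[2]=0,low[3]=?,low[4]=0,low[5]=4,low[6]=5); scc=(scc[0]=?,scc[1]=?,scc[2]=?,scc[3]=?,scc[4]=?,scc[5]=0,scc[6]=1)
step 6: low=(low[0]=0,low[1]=0,low[2]=0,low[3]=?,low[4]=0,low[5]=4,low[6]=5); scc=(scc[0]=2,scc[1]=2,scc[2]=2,scc[3]=?,scc[4]=2,scc[5]=0,scc[6]=1)
step 7: low=(low[0]=0,low[1]=0,low[2]=0,low[3]=6,low[4]=0,low[5]=4,low[6]=5); scc=(scc[0]=2,scc[1]=2,scc[2]=2,scc[3]=3,scc[4]=2,scc[5]=0,scc[6]=1)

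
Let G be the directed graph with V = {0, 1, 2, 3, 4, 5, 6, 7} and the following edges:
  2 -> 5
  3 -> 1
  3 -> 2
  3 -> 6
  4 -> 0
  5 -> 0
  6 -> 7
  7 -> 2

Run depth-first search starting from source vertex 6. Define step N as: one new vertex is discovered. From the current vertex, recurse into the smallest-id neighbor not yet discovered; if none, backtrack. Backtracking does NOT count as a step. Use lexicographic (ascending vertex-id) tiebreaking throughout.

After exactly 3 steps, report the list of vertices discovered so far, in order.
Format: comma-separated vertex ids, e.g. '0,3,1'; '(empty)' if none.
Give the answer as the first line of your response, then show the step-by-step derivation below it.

6,7,2

step 1: discover 6; path=6; order=6
step 2: discover 7; path=6>7; order=6,7
step 3: discover 2; path=6>7>2; order=6,7,2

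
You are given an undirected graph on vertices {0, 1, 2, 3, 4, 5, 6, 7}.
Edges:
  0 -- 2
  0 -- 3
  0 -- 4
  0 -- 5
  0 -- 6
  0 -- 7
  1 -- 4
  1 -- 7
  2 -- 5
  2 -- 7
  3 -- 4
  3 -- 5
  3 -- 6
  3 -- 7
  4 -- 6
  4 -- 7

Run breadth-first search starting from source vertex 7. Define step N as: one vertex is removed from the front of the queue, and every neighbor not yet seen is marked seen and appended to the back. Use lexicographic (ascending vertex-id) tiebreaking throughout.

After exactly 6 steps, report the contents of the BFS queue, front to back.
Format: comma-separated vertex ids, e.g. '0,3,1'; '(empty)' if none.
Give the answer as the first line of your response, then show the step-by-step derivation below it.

5,6

step 1: dequeue 7; queue=[0,1,2,3,4]; order=7
step 2: dequeue 0; queue=[1,2,3,4,5,6]; order=7,0
step 3: dequeue 1; queue=[2,3,4,5,6]; order=7,0,1
step 4: dequeue 2; queue=[3,4,5,6]; order=7,0,1,2
step 5: dequeue 3; queue=[4,5,6]; order=7,0,1,2,3
step 6: dequeue 4; queue=[5,6]; order=7,0,1,2,3,4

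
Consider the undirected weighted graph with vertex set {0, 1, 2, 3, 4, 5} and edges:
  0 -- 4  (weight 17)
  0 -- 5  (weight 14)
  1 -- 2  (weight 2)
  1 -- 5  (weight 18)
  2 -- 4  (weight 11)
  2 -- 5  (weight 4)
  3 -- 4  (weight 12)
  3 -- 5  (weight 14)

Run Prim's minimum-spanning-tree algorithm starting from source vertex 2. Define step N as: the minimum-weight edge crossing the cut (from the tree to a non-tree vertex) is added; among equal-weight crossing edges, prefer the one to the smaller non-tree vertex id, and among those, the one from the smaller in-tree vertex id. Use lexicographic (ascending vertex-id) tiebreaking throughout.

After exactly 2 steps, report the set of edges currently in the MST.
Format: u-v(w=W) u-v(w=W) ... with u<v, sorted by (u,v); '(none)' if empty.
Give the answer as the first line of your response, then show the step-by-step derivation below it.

1-2(w=2) 2-5(w=4)

step 1: add edge 1-2 (w=2); MST = {1-2(w=2)}
step 2: add edge 2-5 (w=4); MST = {1-2(w=2) 2-5(w=4)}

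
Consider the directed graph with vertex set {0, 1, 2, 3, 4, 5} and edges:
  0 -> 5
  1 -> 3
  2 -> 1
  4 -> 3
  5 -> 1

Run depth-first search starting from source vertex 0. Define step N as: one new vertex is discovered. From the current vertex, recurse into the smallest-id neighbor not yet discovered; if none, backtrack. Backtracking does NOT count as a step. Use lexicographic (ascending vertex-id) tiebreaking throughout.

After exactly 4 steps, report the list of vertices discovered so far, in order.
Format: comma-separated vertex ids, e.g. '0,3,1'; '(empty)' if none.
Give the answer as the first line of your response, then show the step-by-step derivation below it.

0,5,1,3

step 1: discover 0; path=0; order=0
step 2: discover 5; path=0>5; order=0,5
step 3: discover 1; path=0>5>1; order=0,5,1
step 4: discover 3; path=0>5>1>3; order=0,5,1,3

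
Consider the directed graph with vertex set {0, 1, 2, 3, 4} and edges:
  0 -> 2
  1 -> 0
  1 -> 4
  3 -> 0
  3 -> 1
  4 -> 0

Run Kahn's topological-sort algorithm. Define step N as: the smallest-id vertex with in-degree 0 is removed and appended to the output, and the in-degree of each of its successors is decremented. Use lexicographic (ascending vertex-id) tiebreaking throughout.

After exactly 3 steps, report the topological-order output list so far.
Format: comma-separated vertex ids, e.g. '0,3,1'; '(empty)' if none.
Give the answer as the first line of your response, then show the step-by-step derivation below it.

3,1,4

step 1: output 3; order=[3]; indeg=(2,0,1,0,1)
step 2: output 1; order=[3,1]; indeg=(1,0,1,0,0)
step 3: output 4; order=[3,1,4]; indeg=(0,0,1,0,0)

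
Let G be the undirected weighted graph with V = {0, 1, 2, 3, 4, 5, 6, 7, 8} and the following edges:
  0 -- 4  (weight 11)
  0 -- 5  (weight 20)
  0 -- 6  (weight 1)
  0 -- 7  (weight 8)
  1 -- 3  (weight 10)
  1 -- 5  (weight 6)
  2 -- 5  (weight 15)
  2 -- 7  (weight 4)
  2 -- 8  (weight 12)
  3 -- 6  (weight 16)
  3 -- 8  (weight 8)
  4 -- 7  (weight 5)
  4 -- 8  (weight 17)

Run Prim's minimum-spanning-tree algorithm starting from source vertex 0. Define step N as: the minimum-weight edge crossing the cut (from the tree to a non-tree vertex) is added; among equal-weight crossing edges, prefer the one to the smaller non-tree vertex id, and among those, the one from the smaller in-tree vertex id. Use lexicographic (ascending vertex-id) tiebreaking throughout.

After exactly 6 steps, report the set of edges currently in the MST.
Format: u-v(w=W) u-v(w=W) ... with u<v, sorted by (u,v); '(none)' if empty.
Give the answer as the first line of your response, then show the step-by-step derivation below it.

0-6(w=1) 0-7(w=8) 2-7(w=4) 2-8(w=12) 3-8(w=8) 4-7(w=5)

step 1: add edge 0-6 (w=1); MST = {0-6(w=1)}
step 2: add edge 0-7 (w=8); MST = {0-6(w=1) 0-7(w=8)}
step 3: add edge 2-7 (w=4); MST = {0-6(w=1) 0-7(w=8) 2-7(w=4)}
step 4: add edge 4-7 (w=5); MST = {0-6(w=1) 0-7(w=8) 2-7(w=4) 4-7(w=5)}
step 5: add edge 2-8 (w=12); MST = {0-6(w=1) 0-7(w=8) 2-7(w=4) 2-8(w=12) 4-7(w=5)}
step 6: add edge 3-8 (w=8); MST = {0-6(w=1) 0-7(w=8) 2-7(w=4) 2-8(w=12) 3-8(w=8) 4-7(w=5)}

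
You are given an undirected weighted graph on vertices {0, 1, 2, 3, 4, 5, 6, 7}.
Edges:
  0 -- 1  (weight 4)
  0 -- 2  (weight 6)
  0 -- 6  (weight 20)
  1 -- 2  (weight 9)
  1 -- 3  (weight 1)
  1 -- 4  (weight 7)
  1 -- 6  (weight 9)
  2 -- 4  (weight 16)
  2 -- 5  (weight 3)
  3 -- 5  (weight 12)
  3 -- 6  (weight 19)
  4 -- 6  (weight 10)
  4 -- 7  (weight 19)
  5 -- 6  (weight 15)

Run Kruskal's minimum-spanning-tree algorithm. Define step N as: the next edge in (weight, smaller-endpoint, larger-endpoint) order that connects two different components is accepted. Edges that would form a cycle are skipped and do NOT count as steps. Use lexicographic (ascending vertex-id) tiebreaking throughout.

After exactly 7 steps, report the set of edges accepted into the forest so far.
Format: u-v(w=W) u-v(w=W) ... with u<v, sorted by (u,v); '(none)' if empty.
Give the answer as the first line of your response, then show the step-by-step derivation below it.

0-1(w=4) 0-2(w=6) 1-3(w=1) 1-4(w=7) 1-6(w=9) 2-5(w=3) 4-7(w=19)

step 1: add edge 1-3 (w=1); MST = {1-3(w=1)}
step 2: add edge 2-5 (w=3); MST = {1-3(w=1) 2-5(w=3)}
step 3: add edge 0-1 (w=4); MST = {0-1(w=4) 1-3(w=1) 2-5(w=3)}
step 4: add edge 0-2 (w=6); MST = {0-1(w=4) 0-2(w=6) 1-3(w=1) 2-5(w=3)}
step 5: add edge 1-4 (w=7); MST = {0-1(w=4) 0-2(w=6) 1-3(w=1) 1-4(w=7) 2-5(w=3)}
step 6: add edge 1-6 (w=9); MST = {0-1(w=4) 0-2(w=6) 1-3(w=1) 1-4(w=7) 1-6(w=9) 2-5(w=3)}
step 7: add edge 4-7 (w=19); MST = {0-1(w=4) 0-2(w=6) 1-3(w=1) 1-4(w=7) 1-6(w=9) 2-5(w=3) 4-7(w=19)}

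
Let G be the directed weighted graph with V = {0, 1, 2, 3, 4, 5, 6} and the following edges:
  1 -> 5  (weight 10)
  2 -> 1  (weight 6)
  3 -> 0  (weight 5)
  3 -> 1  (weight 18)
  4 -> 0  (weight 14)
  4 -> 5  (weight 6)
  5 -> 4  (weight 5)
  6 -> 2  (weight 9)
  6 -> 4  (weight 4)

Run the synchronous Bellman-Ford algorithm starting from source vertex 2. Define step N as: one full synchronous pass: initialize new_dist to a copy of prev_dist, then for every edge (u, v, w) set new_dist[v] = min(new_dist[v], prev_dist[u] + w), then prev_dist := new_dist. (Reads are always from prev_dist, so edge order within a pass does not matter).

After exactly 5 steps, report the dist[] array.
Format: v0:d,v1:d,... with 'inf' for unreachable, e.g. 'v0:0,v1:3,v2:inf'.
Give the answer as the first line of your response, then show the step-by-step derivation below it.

v0:35,v1:6,v2:0,v3:inf,v4:21,v5:16,v6:inf

step 1: dist = v0:inf,v1:6,v2:0,v3:inf,v4:inf,v5:inf,v6:inf
step 2: dist = v0:inf,v1:6,v2:0,v3:inf,v4:inf,v5:16,v6:inf
step 3: dist = v0:inf,v1:6,v2:0,v3:inf,v4:21,v5:16,v6:inf
step 4: dist = v0:35,v1:6,v2:0,v3:inf,v4:21,v5:16,v6:inf
step 5: dist = v0:35,v1:6,v2:0,v3:inf,v4:21,v5:16,v6:inf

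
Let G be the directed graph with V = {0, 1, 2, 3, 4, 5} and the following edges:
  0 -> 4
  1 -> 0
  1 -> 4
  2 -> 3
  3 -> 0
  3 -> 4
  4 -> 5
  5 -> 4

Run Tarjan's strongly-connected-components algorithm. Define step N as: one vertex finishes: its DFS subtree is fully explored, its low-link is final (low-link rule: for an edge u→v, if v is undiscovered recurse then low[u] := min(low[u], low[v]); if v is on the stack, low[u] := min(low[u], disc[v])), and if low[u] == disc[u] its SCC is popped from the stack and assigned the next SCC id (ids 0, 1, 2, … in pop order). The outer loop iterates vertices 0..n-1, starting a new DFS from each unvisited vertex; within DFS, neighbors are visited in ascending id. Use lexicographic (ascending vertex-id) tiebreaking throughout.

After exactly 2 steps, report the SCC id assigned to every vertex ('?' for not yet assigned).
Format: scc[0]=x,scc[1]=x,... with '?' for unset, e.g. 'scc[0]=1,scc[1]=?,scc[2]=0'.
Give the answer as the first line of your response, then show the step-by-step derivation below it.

scc[0]=?,scc[1]=?,scc[2]=?,scc[3]=?,scc[4]=0,scc[5]=0

step 1: low=(low[0]=0,low[1]=?,low[2]=?,low[3]=?,low[4]=1,low[5]=1); scc=(scc[0]=?,scc[1]=?,scc[2]=?,scc[3]=?,scc[4]=?,scc[5]=?)
step 2: low=(low[0]=0,low[1]=?,low[2]=?,low[3]=?,low[4]=1,low[5]=1); scc=(scc[0]=?,scc[1]=?,scc[2]=?,scc[3]=?,scc[4]=0,scc[5]=0)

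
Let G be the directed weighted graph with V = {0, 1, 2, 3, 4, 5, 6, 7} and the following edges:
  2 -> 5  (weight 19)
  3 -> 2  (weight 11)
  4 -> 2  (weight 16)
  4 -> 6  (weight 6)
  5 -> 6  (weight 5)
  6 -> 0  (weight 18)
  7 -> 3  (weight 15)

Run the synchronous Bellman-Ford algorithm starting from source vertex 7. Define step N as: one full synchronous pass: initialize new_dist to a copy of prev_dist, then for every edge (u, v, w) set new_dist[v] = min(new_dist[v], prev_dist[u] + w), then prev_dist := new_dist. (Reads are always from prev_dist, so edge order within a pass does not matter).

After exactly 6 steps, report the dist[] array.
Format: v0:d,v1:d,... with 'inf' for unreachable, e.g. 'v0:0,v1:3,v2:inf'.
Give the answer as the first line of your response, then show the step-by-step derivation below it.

v0:68,v1:inf,v2:26,v3:15,v4:inf,v5:45,v6:50,v7:0

step 1: dist = v0:inf,v1:inf,v2:inf,v3:15,v4:inf,v5:inf,v6:inf,v7:0
step 2: dist = v0:inf,v1:inf,v2:26,v3:15,v4:inf,v5:inf,v6:inf,v7:0
step 3: dist = v0:inf,v1:inf,v2:26,v3:15,v4:inf,v5:45,v6:inf,v7:0
step 4: dist = v0:inf,v1:inf,v2:26,v3:15,v4:inf,v5:45,v6:50,v7:0
step 5: dist = v0:68,v1:inf,v2:26,v3:15,v4:inf,v5:45,v6:50,v7:0
step 6: dist = v0:68,v1:inf,v2:26,v3:15,v4:inf,v5:45,v6:50,v7:0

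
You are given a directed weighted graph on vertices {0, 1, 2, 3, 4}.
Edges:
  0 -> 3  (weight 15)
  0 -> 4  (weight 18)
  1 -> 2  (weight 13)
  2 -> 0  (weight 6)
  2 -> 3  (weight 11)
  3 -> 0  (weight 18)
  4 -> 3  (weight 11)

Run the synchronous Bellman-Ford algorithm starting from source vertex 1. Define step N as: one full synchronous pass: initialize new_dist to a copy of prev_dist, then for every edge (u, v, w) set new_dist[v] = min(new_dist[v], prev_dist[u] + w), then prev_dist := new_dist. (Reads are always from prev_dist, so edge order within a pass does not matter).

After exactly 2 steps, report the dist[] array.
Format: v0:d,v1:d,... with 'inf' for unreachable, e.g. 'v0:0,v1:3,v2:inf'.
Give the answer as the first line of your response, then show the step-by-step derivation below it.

v0:19,v1:0,v2:13,v3:24,v4:inf

step 1: dist = v0:inf,v1:0,v2:13,v3:inf,v4:inf
step 2: dist = v0:19,v1:0,v2:13,v3:24,v4:inf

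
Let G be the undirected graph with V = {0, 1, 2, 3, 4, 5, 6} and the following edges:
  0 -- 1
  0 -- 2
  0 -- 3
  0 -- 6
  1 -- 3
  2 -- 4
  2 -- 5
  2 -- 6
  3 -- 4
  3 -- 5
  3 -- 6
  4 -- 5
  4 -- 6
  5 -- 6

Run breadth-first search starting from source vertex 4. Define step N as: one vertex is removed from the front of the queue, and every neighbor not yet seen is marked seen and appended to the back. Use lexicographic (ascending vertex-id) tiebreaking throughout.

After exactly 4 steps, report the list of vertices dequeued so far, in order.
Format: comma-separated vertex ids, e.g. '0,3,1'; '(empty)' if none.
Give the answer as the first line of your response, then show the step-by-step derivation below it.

4,2,3,5

step 1: dequeue 4; queue=[2,3,5,6]; order=4
step 2: dequeue 2; queue=[3,5,6,0]; order=4,2
step 3: dequeue 3; queue=[5,6,0,1]; order=4,2,3
step 4: dequeue 5; queue=[6,0,1]; order=4,2,3,5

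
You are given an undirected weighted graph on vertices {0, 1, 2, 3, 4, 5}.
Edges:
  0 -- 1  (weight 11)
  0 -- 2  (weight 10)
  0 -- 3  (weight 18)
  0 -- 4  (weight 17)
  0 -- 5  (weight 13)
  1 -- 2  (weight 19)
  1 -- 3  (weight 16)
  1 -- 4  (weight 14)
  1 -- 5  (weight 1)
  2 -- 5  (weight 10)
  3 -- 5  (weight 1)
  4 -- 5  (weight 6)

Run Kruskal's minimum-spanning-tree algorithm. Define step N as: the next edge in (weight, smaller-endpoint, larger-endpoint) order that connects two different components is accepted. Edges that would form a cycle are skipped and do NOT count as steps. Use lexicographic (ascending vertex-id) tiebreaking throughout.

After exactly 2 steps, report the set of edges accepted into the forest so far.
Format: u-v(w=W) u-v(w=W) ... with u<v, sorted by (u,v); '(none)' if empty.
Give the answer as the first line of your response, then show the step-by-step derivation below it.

1-5(w=1) 3-5(w=1)

step 1: add edge 1-5 (w=1); MST = {1-5(w=1)}
step 2: add edge 3-5 (w=1); MST = {1-5(w=1) 3-5(w=1)}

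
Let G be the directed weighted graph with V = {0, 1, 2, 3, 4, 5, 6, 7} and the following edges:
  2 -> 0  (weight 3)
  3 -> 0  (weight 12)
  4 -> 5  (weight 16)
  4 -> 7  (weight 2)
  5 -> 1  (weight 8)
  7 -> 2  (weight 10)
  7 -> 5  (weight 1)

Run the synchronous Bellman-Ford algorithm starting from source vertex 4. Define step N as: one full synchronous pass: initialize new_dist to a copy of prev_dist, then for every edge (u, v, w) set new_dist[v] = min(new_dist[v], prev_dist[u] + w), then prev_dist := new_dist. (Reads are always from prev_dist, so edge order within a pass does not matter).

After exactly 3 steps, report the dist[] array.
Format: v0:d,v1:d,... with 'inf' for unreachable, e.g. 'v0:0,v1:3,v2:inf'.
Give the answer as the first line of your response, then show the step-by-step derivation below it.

v0:15,v1:11,v2:12,v3:inf,v4:0,v5:3,v6:inf,v7:2

step 1: dist = v0:inf,v1:inf,v2:inf,v3:inf,v4:0,v5:16,v6:inf,v7:2
step 2: dist = v0:inf,v1:24,v2:12,v3:inf,v4:0,v5:3,v6:inf,v7:2
step 3: dist = v0:15,v1:11,v2:12,v3:inf,v4:0,v5:3,v6:inf,v7:2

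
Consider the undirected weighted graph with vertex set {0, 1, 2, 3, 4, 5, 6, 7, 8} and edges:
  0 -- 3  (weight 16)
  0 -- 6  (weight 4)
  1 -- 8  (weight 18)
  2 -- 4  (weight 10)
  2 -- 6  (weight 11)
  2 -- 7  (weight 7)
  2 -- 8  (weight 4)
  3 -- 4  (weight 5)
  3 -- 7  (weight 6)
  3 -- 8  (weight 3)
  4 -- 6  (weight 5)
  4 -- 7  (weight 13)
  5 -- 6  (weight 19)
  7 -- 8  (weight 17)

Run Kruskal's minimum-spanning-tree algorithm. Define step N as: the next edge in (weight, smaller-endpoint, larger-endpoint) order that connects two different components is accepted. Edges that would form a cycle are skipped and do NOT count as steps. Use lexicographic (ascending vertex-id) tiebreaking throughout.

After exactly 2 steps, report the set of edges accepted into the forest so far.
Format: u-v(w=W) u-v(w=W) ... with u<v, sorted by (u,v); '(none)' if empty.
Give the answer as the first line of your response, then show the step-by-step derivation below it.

0-6(w=4) 3-8(w=3)

step 1: add edge 3-8 (w=3); MST = {3-8(w=3)}
step 2: add edge 0-6 (w=4); MST = {0-6(w=4) 3-8(w=3)}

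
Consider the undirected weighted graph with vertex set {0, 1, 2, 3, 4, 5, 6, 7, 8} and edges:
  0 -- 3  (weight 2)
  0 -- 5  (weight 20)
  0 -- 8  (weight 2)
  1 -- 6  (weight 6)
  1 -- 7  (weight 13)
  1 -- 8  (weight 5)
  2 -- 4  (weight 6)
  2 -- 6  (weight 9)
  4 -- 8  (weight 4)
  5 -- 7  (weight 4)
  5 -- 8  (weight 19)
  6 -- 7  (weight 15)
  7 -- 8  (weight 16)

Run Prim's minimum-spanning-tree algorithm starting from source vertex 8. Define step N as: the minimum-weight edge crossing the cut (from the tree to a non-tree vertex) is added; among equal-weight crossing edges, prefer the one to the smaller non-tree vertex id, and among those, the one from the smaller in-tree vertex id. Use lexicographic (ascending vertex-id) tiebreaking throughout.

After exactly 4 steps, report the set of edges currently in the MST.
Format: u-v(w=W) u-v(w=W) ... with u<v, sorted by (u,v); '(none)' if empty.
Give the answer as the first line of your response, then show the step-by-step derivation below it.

0-3(w=2) 0-8(w=2) 1-8(w=5) 4-8(w=4)

step 1: add edge 0-8 (w=2); MST = {0-8(w=2)}
step 2: add edge 0-3 (w=2); MST = {0-3(w=2) 0-8(w=2)}
step 3: add edge 4-8 (w=4); MST = {0-3(w=2) 0-8(w=2) 4-8(w=4)}
step 4: add edge 1-8 (w=5); MST = {0-3(w=2) 0-8(w=2) 1-8(w=5) 4-8(w=4)}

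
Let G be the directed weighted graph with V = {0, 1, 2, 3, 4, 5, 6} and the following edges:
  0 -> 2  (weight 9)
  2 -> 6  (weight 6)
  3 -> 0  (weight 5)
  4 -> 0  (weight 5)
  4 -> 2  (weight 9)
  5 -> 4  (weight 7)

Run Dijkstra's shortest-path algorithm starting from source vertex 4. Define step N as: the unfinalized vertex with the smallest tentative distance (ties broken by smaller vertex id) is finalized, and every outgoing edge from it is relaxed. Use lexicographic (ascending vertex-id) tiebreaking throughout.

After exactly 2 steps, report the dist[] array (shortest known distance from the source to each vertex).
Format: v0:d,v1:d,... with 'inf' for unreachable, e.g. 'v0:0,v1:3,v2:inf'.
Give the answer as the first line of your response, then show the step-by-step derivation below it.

v0:5,v1:inf,v2:9,v3:inf,v4:0,v5:inf,v6:inf

step 1: dist = v0:5,v1:inf,v2:9,v3:inf,v4:0,v5:inf,v6:inf
step 2: dist = v0:5,v1:inf,v2:9,v3:inf,v4:0,v5:inf,v6:inf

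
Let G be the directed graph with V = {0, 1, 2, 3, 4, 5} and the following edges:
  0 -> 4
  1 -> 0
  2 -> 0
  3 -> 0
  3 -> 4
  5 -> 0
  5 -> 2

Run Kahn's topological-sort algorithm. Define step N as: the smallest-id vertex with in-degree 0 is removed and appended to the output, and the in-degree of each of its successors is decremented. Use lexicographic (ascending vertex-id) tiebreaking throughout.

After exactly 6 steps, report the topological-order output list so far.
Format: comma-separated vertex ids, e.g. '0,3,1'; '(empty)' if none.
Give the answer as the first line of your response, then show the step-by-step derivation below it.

1,3,5,2,0,4

step 1: output 1; order=[1]; indeg=(3,0,1,0,2,0)
step 2: output 3; order=[1,3]; indeg=(2,0,1,0,1,0)
step 3: output 5; order=[1,3,5]; indeg=(1,0,0,0,1,0)
step 4: output 2; order=[1,3,5,2]; indeg=(0,0,0,0,1,0)
step 5: output 0; order=[1,3,5,2,0]; indeg=(0,0,0,0,0,0)
step 6: output 4; order=[1,3,5,2,0,4]; indeg=(0,0,0,0,0,0)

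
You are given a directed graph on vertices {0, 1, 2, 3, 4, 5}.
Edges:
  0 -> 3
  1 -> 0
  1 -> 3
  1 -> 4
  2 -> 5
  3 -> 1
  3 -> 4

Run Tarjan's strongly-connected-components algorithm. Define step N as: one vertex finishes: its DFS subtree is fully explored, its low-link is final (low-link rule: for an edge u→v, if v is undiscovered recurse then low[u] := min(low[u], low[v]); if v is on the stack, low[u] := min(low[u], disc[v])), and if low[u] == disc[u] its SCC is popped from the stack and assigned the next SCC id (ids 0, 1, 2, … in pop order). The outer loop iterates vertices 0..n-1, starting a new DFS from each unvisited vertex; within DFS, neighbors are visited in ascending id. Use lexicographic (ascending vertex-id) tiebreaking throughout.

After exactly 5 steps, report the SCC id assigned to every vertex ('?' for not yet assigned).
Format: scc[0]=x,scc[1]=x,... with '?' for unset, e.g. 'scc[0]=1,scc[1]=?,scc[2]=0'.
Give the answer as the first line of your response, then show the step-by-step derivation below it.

scc[0]=1,scc[1]=1,scc[2]=?,scc[3]=1,scc[4]=0,scc[5]=2

step 1: low=(low[0]=0,low[1]=0,low[2]=?,low[3]=1,low[4]=3,low[5]=?); scc=(scc[0]=?,scc[1]=?,scc[2]=?,scc[3]=?,scc[4]=0,scc[5]=?)
step 2: low=(low[0]=0,low[1]=0,low[2]=?,low[3]=1,low[4]=3,low[5]=?); scc=(scc[0]=?,scc[1]=?,scc[2]=?,scc[3]=?,scc[4]=0,scc[5]=?)
step 3: low=(low[0]=0,low[1]=0,low[2]=?,low[3]=0,low[4]=3,low[5]=?); scc=(scc[0]=?,scc[1]=?,scc[2]=?,scc[3]=?,scc[4]=0,scc[5]=?)
step 4: low=(low[0]=0,low[1]=0,low[2]=?,low[3]=0,low[4]=3,low[5]=?); scc=(scc[0]=1,scc[1]=1,scc[2]=?,scc[3]=1,scc[4]=0,scc[5]=?)
step 5: low=(low[0]=0,low[1]=0,low[2]=4,low[3]=0,low[4]=3,low[5]=5); scc=(scc[0]=1,scc[1]=1,scc[2]=?,scc[3]=1,scc[4]=0,scc[5]=2)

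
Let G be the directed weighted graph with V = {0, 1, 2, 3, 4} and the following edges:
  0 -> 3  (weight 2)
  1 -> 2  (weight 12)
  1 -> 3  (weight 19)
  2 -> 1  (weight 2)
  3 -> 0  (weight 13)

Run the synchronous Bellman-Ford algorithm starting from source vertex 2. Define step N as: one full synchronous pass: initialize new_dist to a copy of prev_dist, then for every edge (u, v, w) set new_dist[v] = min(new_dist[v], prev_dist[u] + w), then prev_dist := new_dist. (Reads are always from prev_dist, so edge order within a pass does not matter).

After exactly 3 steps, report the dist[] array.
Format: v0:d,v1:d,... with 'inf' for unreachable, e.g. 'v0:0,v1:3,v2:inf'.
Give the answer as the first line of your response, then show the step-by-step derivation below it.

v0:34,v1:2,v2:0,v3:21,v4:inf

step 1: dist = v0:inf,v1:2,v2:0,v3:inf,v4:inf
step 2: dist = v0:inf,v1:2,v2:0,v3:21,v4:inf
step 3: dist = v0:34,v1:2,v2:0,v3:21,v4:inf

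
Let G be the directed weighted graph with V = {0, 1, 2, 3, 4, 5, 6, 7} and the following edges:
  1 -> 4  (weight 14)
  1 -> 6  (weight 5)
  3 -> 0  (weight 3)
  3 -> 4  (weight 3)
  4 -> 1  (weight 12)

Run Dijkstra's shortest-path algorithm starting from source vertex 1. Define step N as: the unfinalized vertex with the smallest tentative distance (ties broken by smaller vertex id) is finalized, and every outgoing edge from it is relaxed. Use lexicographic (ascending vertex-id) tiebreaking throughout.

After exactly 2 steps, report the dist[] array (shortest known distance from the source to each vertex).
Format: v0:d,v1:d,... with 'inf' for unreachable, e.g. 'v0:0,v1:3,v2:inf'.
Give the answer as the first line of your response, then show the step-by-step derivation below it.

v0:inf,v1:0,v2:inf,v3:inf,v4:14,v5:inf,v6:5,v7:inf

step 1: dist = v0:inf,v1:0,v2:inf,v3:inf,v4:14,v5:inf,v6:5,v7:inf
step 2: dist = v0:inf,v1:0,v2:inf,v3:inf,v4:14,v5:inf,v6:5,v7:inf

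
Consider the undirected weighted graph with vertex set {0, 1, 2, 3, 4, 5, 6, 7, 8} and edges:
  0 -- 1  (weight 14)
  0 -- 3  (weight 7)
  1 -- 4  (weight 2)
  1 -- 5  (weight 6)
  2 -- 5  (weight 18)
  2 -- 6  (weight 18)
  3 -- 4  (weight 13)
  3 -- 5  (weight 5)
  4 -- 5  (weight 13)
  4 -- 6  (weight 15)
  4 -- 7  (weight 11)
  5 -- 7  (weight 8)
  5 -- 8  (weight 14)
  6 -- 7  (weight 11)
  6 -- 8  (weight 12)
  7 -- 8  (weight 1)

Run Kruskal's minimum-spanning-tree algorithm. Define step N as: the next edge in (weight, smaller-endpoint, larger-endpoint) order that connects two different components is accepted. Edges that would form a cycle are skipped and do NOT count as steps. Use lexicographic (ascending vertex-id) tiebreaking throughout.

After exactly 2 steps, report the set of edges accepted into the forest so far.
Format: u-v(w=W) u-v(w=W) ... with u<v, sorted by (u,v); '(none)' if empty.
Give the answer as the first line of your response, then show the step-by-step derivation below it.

1-4(w=2) 7-8(w=1)

step 1: add edge 7-8 (w=1); MST = {7-8(w=1)}
step 2: add edge 1-4 (w=2); MST = {1-4(w=2) 7-8(w=1)}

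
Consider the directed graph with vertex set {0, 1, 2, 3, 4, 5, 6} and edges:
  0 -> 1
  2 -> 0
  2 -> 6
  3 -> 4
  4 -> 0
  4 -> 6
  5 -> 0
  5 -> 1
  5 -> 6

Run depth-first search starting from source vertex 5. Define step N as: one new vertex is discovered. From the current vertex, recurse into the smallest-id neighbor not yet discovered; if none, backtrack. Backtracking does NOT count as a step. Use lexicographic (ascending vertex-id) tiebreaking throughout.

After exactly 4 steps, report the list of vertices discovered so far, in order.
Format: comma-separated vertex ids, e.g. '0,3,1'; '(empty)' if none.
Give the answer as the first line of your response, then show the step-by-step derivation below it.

5,0,1,6

step 1: discover 5; path=5; order=5
step 2: discover 0; path=5>0; order=5,0
step 3: discover 1; path=5>0>1; order=5,0,1
step 4: discover 6; path=5>6; order=5,0,1,6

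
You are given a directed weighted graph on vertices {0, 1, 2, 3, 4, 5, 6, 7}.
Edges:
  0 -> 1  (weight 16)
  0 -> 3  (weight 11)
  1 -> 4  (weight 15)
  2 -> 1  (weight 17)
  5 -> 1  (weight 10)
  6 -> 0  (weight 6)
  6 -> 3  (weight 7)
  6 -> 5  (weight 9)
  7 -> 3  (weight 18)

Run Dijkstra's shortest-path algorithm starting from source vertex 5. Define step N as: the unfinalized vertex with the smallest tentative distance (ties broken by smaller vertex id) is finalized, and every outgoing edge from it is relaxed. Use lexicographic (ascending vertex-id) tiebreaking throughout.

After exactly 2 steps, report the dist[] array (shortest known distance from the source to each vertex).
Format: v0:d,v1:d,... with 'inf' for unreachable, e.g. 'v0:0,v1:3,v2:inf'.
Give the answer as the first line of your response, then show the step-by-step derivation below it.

v0:inf,v1:10,v2:inf,v3:inf,v4:25,v5:0,v6:inf,v7:inf

step 1: dist = v0:inf,v1:10,v2:inf,v3:inf,v4:inf,v5:0,v6:inf,v7:inf
step 2: dist = v0:inf,v1:10,v2:inf,v3:inf,v4:25,v5:0,v6:inf,v7:inf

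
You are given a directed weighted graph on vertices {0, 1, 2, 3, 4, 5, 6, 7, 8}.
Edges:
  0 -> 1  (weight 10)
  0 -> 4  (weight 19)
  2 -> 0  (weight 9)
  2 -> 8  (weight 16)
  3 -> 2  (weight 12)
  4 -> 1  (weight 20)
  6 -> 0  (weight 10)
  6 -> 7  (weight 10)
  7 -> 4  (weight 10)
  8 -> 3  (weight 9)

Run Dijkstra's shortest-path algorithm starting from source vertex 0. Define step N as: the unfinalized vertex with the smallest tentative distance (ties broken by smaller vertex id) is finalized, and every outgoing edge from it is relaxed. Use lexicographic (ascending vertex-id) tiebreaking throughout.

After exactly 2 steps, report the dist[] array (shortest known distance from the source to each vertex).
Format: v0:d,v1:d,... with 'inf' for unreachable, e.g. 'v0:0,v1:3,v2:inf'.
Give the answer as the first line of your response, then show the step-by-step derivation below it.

v0:0,v1:10,v2:inf,v3:inf,v4:19,v5:inf,v6:inf,v7:inf,v8:inf

step 1: dist = v0:0,v1:10,v2:inf,v3:inf,v4:19,v5:inf,v6:inf,v7:inf,v8:inf
step 2: dist = v0:0,v1:10,v2:inf,v3:inf,v4:19,v5:inf,v6:inf,v7:inf,v8:inf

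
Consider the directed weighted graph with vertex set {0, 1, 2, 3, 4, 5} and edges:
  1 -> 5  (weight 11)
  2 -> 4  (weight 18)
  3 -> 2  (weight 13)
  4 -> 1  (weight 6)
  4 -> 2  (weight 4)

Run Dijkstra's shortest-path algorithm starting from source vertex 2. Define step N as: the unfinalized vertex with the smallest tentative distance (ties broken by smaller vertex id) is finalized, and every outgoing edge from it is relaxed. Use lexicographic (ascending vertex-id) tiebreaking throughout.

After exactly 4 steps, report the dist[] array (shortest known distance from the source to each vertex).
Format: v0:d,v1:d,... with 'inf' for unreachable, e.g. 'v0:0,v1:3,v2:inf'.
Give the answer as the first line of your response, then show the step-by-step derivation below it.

v0:inf,v1:24,v2:0,v3:inf,v4:18,v5:35

step 1: dist = v0:inf,v1:inf,v2:0,v3:inf,v4:18,v5:inf
step 2: dist = v0:inf,v1:24,v2:0,v3:inf,v4:18,v5:inf
step 3: dist = v0:inf,v1:24,v2:0,v3:inf,v4:18,v5:35
step 4: dist = v0:inf,v1:24,v2:0,v3:inf,v4:18,v5:35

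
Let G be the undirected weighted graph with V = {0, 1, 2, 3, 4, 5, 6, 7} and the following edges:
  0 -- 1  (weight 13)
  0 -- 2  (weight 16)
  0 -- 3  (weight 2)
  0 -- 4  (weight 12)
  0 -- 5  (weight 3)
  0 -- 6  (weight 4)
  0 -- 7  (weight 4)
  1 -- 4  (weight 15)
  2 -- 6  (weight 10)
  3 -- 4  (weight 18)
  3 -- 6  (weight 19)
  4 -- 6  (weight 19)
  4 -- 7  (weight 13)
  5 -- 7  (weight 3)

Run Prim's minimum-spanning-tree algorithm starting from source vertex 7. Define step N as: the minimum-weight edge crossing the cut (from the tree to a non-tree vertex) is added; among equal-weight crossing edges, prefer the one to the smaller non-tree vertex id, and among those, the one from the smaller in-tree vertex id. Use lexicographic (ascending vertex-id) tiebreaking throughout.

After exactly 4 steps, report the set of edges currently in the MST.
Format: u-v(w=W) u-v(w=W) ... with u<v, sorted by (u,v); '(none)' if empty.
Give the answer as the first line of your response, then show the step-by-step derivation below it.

0-3(w=2) 0-5(w=3) 0-6(w=4) 5-7(w=3)

step 1: add edge 5-7 (w=3); MST = {5-7(w=3)}
step 2: add edge 0-5 (w=3); MST = {0-5(w=3) 5-7(w=3)}
step 3: add edge 0-3 (w=2); MST = {0-3(w=2) 0-5(w=3) 5-7(w=3)}
step 4: add edge 0-6 (w=4); MST = {0-3(w=2) 0-5(w=3) 0-6(w=4) 5-7(w=3)}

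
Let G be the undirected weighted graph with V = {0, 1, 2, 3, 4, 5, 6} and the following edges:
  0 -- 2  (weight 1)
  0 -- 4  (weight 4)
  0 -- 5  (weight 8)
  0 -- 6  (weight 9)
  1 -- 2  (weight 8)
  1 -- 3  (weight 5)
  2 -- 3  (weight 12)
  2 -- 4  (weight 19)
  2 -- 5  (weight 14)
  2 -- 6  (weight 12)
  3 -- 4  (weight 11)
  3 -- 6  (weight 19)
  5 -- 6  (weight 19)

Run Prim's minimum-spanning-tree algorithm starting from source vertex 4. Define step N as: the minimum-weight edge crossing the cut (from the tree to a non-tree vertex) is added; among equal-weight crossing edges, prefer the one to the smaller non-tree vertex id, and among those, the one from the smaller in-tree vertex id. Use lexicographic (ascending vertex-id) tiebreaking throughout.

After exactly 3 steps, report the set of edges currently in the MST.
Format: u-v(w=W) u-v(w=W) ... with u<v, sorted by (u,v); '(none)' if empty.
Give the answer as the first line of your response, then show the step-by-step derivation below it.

0-2(w=1) 0-4(w=4) 1-2(w=8)

step 1: add edge 0-4 (w=4); MST = {0-4(w=4)}
step 2: add edge 0-2 (w=1); MST = {0-2(w=1) 0-4(w=4)}
step 3: add edge 1-2 (w=8); MST = {0-2(w=1) 0-4(w=4) 1-2(w=8)}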